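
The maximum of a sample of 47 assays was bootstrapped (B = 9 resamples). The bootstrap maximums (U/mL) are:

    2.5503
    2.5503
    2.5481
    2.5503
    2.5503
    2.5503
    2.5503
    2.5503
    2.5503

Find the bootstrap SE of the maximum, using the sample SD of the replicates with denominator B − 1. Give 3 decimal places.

Bootstrap SE is the standard deviation of the 9 replicate maximums.
Mean of replicates: (2.5503 + 2.5503 + 2.5481 + 2.5503 + 2.5503 + 2.5503 + 2.5503 + 2.5503 + 2.5503) / 9 = 22.950500 / 9 = 2.550056
Sum of squared deviations: (+0.000244)² + (+0.000244)² + (−0.001956)² + (+0.000244)² + (+0.000244)² + (+0.000244)² + (+0.000244)² + (+0.000244)² + (+0.000244)² = 0.000004
Variance = 0.000004 / 8 = 0.000001
SE* = √0.000001

SE* = 0.001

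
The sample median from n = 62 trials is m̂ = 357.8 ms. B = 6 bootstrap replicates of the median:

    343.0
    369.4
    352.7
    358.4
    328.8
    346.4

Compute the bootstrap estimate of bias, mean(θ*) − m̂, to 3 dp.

bias = −8.017

mean(θ*) = (343.0 + 369.4 + 352.7 + 358.4 + 328.8 + 346.4) / 6 = 349.7833
bias = 349.7833 − 357.8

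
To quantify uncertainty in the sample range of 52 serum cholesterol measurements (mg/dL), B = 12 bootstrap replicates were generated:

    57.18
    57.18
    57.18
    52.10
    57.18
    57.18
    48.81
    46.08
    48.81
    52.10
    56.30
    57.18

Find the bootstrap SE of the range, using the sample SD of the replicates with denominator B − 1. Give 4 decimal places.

Bootstrap SE is the standard deviation of the 12 replicate ranges.
Mean of replicates: (57.18 + 57.18 + 57.18 + 52.10 + 57.18 + 57.18 + 48.81 + 46.08 + 48.81 + 52.10 + 56.30 + 57.18) / 12 = 647.28000 / 12 = 53.94000
Sum of squared deviations: (+3.24000)² + (+3.24000)² + (+3.24000)² + (−1.84000)² + (+3.24000)² + (+3.24000)² + (−5.13000)² + (−7.86000)² + (−5.13000)² + (−1.84000)² + (+2.36000)² + (+3.24000)² = 189.73980
Variance = 189.73980 / 11 = 17.24907
SE* = √17.24907

SE* = 4.1532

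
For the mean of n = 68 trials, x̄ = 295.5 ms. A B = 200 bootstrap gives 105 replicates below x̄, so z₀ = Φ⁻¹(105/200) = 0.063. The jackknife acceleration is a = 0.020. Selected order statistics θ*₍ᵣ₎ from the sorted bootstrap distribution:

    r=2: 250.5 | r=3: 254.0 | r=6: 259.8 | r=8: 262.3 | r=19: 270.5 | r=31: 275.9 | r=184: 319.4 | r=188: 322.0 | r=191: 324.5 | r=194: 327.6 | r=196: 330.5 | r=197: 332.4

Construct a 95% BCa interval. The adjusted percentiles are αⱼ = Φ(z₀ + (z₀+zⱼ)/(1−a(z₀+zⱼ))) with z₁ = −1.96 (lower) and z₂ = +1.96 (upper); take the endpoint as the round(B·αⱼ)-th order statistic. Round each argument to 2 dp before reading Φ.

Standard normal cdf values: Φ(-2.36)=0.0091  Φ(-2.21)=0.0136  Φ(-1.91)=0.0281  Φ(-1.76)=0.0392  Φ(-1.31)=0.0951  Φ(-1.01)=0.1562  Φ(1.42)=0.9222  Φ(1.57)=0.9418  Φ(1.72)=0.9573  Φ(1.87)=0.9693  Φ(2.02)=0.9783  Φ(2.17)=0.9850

Lower: z₀ + z₁ = 0.063 + (-1.960) = -1.897; 1 − a(z₀+z₁) = 1 − (0.020)(-1.897) = 1.0379; argument = 0.063 + (-1.897)/1.0379 = -1.7647 → -1.76.
α₁ = Φ(-1.76) = 0.0392; rank = round(200 × 0.0392) = 8; θ*₍8₎ = 262.3.
Upper: z₀ + z₂ = 2.023; 1 − a(z₀+z₂) = 0.9595; argument = 2.1713 → 2.17; α₂ = 0.9850; rank = 197; θ*₍197₎ = 332.4.

(262.3, 332.4)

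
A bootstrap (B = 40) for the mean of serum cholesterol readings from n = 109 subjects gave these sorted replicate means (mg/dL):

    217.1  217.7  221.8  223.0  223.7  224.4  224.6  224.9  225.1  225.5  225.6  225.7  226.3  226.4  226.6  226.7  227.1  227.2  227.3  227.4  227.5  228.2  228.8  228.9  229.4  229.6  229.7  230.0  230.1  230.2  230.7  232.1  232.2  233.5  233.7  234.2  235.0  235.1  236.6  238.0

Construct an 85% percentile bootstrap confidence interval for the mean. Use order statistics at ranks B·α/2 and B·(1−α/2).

α = 0.15; lower rank = 40 × 0.075 = 3; upper rank = 40 × 0.925 = 37.
The 3rd smallest replicate is 221.8; the 37th is 235.0.

(221.8, 235.0)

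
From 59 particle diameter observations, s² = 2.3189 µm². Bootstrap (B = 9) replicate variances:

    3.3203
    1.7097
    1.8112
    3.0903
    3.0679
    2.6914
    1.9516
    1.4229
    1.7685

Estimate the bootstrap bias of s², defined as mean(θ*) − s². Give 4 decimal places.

mean(θ*) = (3.3203 + 1.7097 + 1.8112 + 3.0903 + 3.0679 + 2.6914 + 1.9516 + 1.4229 + 1.7685) / 9 = 2.31487
bias = 2.31487 − 2.3189

bias = −0.0040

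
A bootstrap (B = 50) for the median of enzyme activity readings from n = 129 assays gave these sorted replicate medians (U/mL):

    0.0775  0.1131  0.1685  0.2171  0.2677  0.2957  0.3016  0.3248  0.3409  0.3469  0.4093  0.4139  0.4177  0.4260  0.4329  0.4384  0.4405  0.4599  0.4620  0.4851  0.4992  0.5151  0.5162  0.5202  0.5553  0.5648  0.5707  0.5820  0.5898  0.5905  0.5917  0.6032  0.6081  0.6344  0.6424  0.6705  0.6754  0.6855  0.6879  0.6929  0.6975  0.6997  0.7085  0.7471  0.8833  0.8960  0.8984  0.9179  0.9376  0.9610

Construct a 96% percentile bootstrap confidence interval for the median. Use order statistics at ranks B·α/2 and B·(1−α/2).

(0.0775, 0.9376)

α = 0.04; lower rank = 50 × 0.020 = 1; upper rank = 50 × 0.980 = 49.
The 1st smallest replicate is 0.0775; the 49th is 0.9376.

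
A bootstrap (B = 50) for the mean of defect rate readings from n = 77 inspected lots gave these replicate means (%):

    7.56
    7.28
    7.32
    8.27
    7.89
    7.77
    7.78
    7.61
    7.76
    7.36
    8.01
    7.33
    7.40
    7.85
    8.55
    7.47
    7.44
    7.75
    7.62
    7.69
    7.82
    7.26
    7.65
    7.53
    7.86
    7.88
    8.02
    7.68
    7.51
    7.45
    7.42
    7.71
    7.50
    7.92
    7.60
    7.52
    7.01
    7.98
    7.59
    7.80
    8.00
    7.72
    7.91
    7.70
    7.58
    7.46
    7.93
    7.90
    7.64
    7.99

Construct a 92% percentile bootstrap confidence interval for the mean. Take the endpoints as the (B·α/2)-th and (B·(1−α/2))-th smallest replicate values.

Sorted replicates: 7.01, 7.26, 7.28, 7.32, 7.33, 7.36, 7.40, 7.42, 7.44, 7.45, 7.46, 7.47, 7.50, 7.51, 7.52, 7.53, 7.56, 7.58, 7.59, 7.60, 7.61, 7.62, 7.64, 7.65, 7.68, 7.69, 7.70, 7.71, 7.72, 7.75, 7.76, 7.77, 7.78, 7.80, 7.82, 7.85, 7.86, 7.88, 7.89, 7.90, 7.91, 7.92, 7.93, 7.98, 7.99, 8.00, 8.01, 8.02, 8.27, 8.55
α = 0.08; lower rank = 50 × 0.040 = 2; upper rank = 50 × 0.960 = 48.
The 2nd smallest replicate is 7.26; the 48th is 8.02.

(7.26, 8.02)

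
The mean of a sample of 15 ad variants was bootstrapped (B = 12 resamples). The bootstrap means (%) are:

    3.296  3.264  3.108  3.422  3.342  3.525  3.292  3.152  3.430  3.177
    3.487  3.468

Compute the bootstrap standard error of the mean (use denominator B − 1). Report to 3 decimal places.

SE* = 0.139

Bootstrap SE is the standard deviation of the 12 replicate means.
Mean of replicates: (3.296 + 3.264 + 3.108 + 3.422 + 3.342 + 3.525 + 3.292 + 3.152 + 3.430 + 3.177 + 3.487 + 3.468) / 12 = 39.9630 / 12 = 3.3302
Sum of squared deviations: (−0.0343)² + (−0.0663)² + (−0.2222)² + (+0.0918)² + (+0.0118)² + (+0.1947)² + (−0.0383)² + (−0.1782)² + (+0.0998)² + (−0.1532)² + (+0.1568)² + (+0.1378)² = 0.2117
Variance = 0.2117 / 11 = 0.0192
SE* = √0.0192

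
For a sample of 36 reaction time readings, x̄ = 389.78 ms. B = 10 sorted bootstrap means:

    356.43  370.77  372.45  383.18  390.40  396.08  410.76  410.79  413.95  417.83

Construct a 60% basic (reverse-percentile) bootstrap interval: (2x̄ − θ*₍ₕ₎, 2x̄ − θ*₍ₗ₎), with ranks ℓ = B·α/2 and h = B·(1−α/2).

(368.77, 408.79)

Percentile endpoints at ranks 2 and 8: θ*₍2₎ = 370.77, θ*₍8₎ = 410.79.
Basic interval reflects these around x̄:
  lower = 2 × 389.78 − 410.79 = 368.77
  upper = 2 × 389.78 − 370.77 = 408.79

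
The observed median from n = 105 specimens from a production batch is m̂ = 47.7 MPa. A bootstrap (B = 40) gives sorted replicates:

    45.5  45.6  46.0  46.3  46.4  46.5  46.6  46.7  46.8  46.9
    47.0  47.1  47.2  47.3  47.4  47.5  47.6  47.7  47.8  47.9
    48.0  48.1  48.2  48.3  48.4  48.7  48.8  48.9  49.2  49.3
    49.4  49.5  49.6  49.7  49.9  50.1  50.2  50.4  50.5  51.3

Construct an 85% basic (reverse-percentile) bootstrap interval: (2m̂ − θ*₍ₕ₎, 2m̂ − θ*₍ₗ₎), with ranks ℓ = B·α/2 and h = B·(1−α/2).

(45.2, 49.4)

Percentile endpoints at ranks 3 and 37: θ*₍3₎ = 46.0, θ*₍37₎ = 50.2.
Basic interval reflects these around m̂:
  lower = 2 × 47.7 − 50.2 = 45.2
  upper = 2 × 47.7 − 46.0 = 49.4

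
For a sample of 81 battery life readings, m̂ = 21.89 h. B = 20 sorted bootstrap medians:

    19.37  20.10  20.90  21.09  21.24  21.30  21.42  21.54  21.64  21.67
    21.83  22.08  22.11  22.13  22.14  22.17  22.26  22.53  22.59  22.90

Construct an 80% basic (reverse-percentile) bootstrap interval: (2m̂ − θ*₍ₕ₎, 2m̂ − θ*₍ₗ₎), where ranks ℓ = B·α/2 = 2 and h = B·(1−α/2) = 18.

Percentile endpoints at ranks 2 and 18: θ*₍2₎ = 20.10, θ*₍18₎ = 22.53.
Basic interval reflects these around m̂:
  lower = 2 × 21.89 − 22.53 = 21.25
  upper = 2 × 21.89 − 20.10 = 23.68

(21.25, 23.68)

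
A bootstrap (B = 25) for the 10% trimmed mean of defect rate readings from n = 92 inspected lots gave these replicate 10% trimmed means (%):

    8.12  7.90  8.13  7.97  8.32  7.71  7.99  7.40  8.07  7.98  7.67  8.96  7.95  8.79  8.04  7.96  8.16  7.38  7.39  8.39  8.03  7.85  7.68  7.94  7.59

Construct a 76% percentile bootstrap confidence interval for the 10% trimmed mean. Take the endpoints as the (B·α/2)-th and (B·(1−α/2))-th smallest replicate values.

Sorted replicates: 7.38, 7.39, 7.40, 7.59, 7.67, 7.68, 7.71, 7.85, 7.90, 7.94, 7.95, 7.96, 7.97, 7.98, 7.99, 8.03, 8.04, 8.07, 8.12, 8.13, 8.16, 8.32, 8.39, 8.79, 8.96
α = 0.24; lower rank = 25 × 0.120 = 3; upper rank = 25 × 0.880 = 22.
The 3rd smallest replicate is 7.40; the 22nd is 8.32.

(7.40, 8.32)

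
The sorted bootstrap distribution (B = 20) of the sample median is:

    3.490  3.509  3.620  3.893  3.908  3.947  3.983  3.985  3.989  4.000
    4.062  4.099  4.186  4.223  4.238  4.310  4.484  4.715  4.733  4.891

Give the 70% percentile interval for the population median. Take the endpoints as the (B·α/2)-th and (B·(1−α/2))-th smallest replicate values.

α = 0.30; lower rank = 20 × 0.150 = 3; upper rank = 20 × 0.850 = 17.
The 3rd smallest replicate is 3.620; the 17th is 4.484.

(3.620, 4.484)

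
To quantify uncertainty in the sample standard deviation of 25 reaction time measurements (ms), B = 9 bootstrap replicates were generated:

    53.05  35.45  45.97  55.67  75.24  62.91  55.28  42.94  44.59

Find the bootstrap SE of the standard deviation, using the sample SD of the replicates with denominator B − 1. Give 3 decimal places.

Bootstrap SE is the standard deviation of the 9 replicate standard deviations.
Mean of replicates: (53.05 + 35.45 + 45.97 + 55.67 + 75.24 + 62.91 + 55.28 + 42.94 + 44.59) / 9 = 471.1000 / 9 = 52.3444
Sum of squared deviations: (+0.7056)² + (−16.8944)² + (−6.3744)² + (+3.3256)² + (+22.8956)² + (+10.5656)² + (+2.9356)² + (−9.4044)² + (−7.7544)² = 1130.6428
Variance = 1130.6428 / 8 = 141.3304
SE* = √141.3304

SE* = 11.888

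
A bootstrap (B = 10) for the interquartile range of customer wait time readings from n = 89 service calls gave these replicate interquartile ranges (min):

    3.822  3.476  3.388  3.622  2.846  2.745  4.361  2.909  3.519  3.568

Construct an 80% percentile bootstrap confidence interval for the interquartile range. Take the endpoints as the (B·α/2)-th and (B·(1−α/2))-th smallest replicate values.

(2.745, 3.822)

Sorted replicates: 2.745, 2.846, 2.909, 3.388, 3.476, 3.519, 3.568, 3.622, 3.822, 4.361
α = 0.20; lower rank = 10 × 0.100 = 1; upper rank = 10 × 0.900 = 9.
The 1st smallest replicate is 2.745; the 9th is 3.822.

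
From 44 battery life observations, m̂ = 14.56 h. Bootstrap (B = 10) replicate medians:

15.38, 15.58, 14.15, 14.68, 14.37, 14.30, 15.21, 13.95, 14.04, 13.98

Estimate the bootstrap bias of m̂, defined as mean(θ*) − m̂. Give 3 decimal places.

bias = +0.004

mean(θ*) = (15.38 + 15.58 + 14.15 + 14.68 + 14.37 + 14.30 + 15.21 + 13.95 + 14.04 + 13.98) / 10 = 14.5640
bias = 14.5640 − 14.56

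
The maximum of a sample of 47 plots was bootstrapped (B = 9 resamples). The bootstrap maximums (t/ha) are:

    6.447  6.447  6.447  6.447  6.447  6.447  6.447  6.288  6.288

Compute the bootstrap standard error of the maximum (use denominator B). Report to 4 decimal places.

Bootstrap SE is the standard deviation of the 9 replicate maximums.
Mean of replicates: (6.447 + 6.447 + 6.447 + 6.447 + 6.447 + 6.447 + 6.447 + 6.288 + 6.288) / 9 = 57.70500 / 9 = 6.41167
Sum of squared deviations: (+0.03533)² + (+0.03533)² + (+0.03533)² + (+0.03533)² + (+0.03533)² + (+0.03533)² + (+0.03533)² + (−0.12367)² + (−0.12367)² = 0.03933
Variance = 0.03933 / 9 = 0.00437
SE* = √0.00437

SE* = 0.0661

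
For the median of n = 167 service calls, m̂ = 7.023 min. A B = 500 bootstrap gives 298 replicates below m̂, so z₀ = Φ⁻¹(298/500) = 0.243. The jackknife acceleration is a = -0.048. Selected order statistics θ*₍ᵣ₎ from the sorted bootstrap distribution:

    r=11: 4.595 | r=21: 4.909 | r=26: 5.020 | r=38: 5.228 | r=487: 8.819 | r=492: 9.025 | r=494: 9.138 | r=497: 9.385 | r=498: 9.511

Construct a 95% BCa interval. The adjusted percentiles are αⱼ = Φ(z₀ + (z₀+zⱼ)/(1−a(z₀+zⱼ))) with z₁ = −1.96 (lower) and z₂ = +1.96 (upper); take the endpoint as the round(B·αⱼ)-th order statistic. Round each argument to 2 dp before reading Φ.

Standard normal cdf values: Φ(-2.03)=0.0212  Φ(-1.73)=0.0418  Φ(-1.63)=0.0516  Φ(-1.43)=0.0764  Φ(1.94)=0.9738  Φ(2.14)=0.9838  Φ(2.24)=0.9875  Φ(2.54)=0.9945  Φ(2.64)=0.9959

(5.020, 9.138)

Lower: z₀ + z₁ = 0.243 + (-1.960) = -1.717; 1 − a(z₀+z₁) = 1 − (-0.048)(-1.717) = 0.9176; argument = 0.243 + (-1.717)/0.9176 = -1.6282 → -1.63.
α₁ = Φ(-1.63) = 0.0516; rank = round(500 × 0.0516) = 26; θ*₍26₎ = 5.020.
Upper: z₀ + z₂ = 2.203; 1 − a(z₀+z₂) = 1.1057; argument = 2.2353 → 2.24; α₂ = 0.9875; rank = 494; θ*₍494₎ = 9.138.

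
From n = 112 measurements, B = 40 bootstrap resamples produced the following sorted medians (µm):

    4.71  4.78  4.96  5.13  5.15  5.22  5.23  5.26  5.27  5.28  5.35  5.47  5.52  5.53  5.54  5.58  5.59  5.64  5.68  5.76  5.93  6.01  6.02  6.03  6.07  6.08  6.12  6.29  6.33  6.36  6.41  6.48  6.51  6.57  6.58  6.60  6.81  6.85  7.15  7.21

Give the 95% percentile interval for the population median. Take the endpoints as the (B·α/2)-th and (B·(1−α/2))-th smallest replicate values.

(4.71, 7.15)

α = 0.05; lower rank = 40 × 0.025 = 1; upper rank = 40 × 0.975 = 39.
The 1st smallest replicate is 4.71; the 39th is 7.15.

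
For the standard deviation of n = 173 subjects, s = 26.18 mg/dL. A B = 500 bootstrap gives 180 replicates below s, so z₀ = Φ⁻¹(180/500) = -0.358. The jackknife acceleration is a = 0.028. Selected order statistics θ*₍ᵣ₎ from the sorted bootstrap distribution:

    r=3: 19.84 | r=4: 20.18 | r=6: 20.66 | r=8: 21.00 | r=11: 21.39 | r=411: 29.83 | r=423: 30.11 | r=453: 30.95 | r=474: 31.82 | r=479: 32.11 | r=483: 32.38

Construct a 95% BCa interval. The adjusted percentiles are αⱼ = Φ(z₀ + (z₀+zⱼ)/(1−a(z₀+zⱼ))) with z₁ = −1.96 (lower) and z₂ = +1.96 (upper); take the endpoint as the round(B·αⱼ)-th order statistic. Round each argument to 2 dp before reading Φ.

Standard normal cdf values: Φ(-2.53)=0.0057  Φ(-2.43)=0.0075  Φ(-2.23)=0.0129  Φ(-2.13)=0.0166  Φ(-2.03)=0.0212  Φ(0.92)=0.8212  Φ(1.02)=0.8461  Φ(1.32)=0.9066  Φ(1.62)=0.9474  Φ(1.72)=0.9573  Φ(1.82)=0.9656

(19.84, 30.95)

Lower: z₀ + z₁ = -0.358 + (-1.960) = -2.318; 1 − a(z₀+z₁) = 1 − (0.028)(-2.318) = 1.0649; argument = -0.358 + (-2.318)/1.0649 = -2.5347 → -2.53.
α₁ = Φ(-2.53) = 0.0057; rank = round(500 × 0.0057) = 3; θ*₍3₎ = 19.84.
Upper: z₀ + z₂ = 1.602; 1 − a(z₀+z₂) = 0.9551; argument = 1.3192 → 1.32; α₂ = 0.9066; rank = 453; θ*₍453₎ = 30.95.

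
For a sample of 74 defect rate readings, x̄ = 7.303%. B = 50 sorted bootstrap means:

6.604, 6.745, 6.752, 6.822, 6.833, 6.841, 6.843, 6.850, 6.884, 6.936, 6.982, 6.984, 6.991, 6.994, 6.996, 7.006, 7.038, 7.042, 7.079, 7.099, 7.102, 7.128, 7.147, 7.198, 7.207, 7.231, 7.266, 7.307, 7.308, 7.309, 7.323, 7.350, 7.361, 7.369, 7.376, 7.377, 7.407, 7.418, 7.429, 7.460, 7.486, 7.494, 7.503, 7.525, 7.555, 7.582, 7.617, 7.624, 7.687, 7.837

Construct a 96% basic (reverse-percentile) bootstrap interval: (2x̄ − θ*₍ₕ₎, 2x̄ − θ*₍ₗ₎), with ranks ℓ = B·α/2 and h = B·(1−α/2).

Percentile endpoints at ranks 1 and 49: θ*₍1₎ = 6.604, θ*₍49₎ = 7.687.
Basic interval reflects these around x̄:
  lower = 2 × 7.303 − 7.687 = 6.919
  upper = 2 × 7.303 − 6.604 = 8.002

(6.919, 8.002)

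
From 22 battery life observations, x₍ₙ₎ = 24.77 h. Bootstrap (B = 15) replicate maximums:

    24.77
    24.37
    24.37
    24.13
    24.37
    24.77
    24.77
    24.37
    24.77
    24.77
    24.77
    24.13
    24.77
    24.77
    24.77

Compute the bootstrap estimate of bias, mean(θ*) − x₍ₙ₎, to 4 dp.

bias = −0.1920

mean(θ*) = (24.77 + 24.37 + 24.37 + 24.13 + 24.37 + 24.77 + 24.77 + 24.37 + 24.77 + 24.77 + 24.77 + 24.13 + 24.77 + 24.77 + 24.77) / 15 = 24.57800
bias = 24.57800 − 24.77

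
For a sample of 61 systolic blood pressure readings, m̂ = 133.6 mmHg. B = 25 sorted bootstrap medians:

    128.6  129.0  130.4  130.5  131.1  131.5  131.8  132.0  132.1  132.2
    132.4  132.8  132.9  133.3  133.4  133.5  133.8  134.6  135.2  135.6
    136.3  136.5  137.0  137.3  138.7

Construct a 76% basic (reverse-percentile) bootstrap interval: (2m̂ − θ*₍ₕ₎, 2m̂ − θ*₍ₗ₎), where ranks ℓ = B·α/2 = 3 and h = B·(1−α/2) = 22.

Percentile endpoints at ranks 3 and 22: θ*₍3₎ = 130.4, θ*₍22₎ = 136.5.
Basic interval reflects these around m̂:
  lower = 2 × 133.6 − 136.5 = 130.7
  upper = 2 × 133.6 − 130.4 = 136.8

(130.7, 136.8)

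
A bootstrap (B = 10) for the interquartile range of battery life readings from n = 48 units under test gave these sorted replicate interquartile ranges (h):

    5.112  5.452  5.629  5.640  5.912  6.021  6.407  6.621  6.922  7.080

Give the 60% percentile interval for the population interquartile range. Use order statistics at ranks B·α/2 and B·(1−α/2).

α = 0.40; lower rank = 10 × 0.200 = 2; upper rank = 10 × 0.800 = 8.
The 2nd smallest replicate is 5.452; the 8th is 6.621.

(5.452, 6.621)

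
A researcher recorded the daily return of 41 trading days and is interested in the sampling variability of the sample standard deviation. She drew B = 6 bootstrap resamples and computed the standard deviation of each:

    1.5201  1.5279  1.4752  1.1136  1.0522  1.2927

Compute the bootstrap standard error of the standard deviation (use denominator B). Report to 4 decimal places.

SE* = 0.1923

Bootstrap SE is the standard deviation of the 6 replicate standard deviations.
Mean of replicates: (1.5201 + 1.5279 + 1.4752 + 1.1136 + 1.0522 + 1.2927) / 6 = 7.981700 / 6 = 1.330283
Sum of squared deviations: (+0.189817)² + (+0.197617)² + (+0.144917)² + (−0.216683)² + (−0.278083)² + (−0.037583)² = 0.221778
Variance = 0.221778 / 6 = 0.036963
SE* = √0.036963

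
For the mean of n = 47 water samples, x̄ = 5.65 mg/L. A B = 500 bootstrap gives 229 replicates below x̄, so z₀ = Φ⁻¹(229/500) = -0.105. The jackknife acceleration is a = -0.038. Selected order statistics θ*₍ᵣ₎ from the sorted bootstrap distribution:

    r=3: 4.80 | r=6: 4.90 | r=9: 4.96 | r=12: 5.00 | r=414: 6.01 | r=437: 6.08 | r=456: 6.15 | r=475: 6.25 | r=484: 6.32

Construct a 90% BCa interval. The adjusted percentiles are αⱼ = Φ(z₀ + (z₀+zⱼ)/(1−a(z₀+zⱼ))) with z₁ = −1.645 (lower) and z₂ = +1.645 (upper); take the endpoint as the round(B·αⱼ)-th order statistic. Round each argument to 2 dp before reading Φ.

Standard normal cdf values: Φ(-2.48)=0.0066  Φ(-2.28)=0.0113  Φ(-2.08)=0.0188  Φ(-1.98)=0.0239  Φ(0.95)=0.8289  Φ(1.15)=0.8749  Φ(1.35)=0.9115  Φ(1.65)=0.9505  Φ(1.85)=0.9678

Lower: z₀ + z₁ = -0.105 + (-1.645) = -1.750; 1 − a(z₀+z₁) = 1 − (-0.038)(-1.750) = 0.9335; argument = -0.105 + (-1.750)/0.9335 = -1.9797 → -1.98.
α₁ = Φ(-1.98) = 0.0239; rank = round(500 × 0.0239) = 12; θ*₍12₎ = 5.00.
Upper: z₀ + z₂ = 1.540; 1 − a(z₀+z₂) = 1.0585; argument = 1.3499 → 1.35; α₂ = 0.9115; rank = 456; θ*₍456₎ = 6.15.

(5.00, 6.15)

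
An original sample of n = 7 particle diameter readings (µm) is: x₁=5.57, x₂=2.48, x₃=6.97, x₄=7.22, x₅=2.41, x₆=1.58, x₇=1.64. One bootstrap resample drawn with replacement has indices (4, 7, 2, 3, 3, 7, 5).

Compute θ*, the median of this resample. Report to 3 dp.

Resample values: 7.22, 1.64, 2.48, 6.97, 6.97, 1.64, 2.41.
Sorted: 1.64, 1.64, 2.41, 2.48, 6.97, 6.97, 7.22
Median = middle value = 2.480

θ* = 2.480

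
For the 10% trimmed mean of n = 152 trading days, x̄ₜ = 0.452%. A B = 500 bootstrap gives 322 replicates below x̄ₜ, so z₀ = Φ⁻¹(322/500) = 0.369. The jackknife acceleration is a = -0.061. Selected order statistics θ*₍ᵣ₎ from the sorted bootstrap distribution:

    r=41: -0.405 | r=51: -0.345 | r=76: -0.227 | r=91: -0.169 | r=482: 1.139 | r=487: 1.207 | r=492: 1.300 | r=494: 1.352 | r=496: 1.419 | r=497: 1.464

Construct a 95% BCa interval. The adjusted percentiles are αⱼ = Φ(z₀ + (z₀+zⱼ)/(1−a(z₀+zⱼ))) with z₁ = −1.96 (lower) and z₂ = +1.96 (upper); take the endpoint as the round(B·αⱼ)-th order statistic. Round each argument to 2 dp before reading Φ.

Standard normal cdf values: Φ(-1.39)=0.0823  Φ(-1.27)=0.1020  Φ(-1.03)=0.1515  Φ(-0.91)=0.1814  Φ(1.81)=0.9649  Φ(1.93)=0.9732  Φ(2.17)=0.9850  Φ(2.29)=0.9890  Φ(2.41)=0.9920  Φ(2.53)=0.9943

(-0.405, 1.419)

Lower: z₀ + z₁ = 0.369 + (-1.960) = -1.591; 1 − a(z₀+z₁) = 1 − (-0.061)(-1.591) = 0.9029; argument = 0.369 + (-1.591)/0.9029 = -1.3930 → -1.39.
α₁ = Φ(-1.39) = 0.0823; rank = round(500 × 0.0823) = 41; θ*₍41₎ = -0.405.
Upper: z₀ + z₂ = 2.329; 1 − a(z₀+z₂) = 1.1421; argument = 2.4083 → 2.41; α₂ = 0.9920; rank = 496; θ*₍496₎ = 1.419.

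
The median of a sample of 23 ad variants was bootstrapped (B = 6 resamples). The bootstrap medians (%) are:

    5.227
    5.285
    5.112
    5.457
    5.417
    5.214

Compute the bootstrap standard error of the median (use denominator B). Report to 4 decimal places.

SE* = 0.1193

Bootstrap SE is the standard deviation of the 6 replicate medians.
Mean of replicates: (5.227 + 5.285 + 5.112 + 5.457 + 5.417 + 5.214) / 6 = 31.712000 / 6 = 5.285333
Sum of squared deviations: (−0.058333)² + (−0.000333)² + (−0.173333)² + (+0.171667)² + (+0.131667)² + (−0.071333)² = 0.085341
Variance = 0.085341 / 6 = 0.014224
SE* = √0.014224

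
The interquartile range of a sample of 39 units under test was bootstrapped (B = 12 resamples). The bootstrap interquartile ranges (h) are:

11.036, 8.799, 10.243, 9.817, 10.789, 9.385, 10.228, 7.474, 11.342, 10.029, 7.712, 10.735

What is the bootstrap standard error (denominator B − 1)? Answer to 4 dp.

Bootstrap SE is the standard deviation of the 12 replicate interquartile ranges.
Mean of replicates: (11.036 + 8.799 + 10.243 + 9.817 + 10.789 + 9.385 + 10.228 + 7.474 + 11.342 + 10.029 + 7.712 + 10.735) / 12 = 117.58900 / 12 = 9.79908
Sum of squared deviations: (+1.23692)² + (−1.00008)² + (+0.44392)² + (+0.01792)² + (+0.98992)² + (−0.41408)² + (+0.42892)² + (−2.32508)² + (+1.54292)² + (+0.22992)² + (−2.08708)² + (+0.93592)² = 17.13420
Variance = 17.13420 / 11 = 1.55765
SE* = √1.55765

SE* = 1.2481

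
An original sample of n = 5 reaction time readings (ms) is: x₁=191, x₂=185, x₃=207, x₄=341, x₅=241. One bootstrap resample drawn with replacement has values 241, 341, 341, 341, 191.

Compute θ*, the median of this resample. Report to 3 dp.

Sorted: 191, 241, 341, 341, 341
Median = middle value = 341.000

θ* = 341.000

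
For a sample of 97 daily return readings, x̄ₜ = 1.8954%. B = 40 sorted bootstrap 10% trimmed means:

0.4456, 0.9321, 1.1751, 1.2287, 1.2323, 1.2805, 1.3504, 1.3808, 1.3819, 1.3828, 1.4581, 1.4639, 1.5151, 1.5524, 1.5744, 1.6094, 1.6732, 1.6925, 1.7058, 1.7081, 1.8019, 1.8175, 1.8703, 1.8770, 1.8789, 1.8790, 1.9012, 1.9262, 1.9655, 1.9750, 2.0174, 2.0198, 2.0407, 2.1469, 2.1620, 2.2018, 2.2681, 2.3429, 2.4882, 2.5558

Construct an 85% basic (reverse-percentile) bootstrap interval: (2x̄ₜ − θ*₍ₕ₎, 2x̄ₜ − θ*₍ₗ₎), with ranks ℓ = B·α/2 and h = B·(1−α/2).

Percentile endpoints at ranks 3 and 37: θ*₍3₎ = 1.1751, θ*₍37₎ = 2.2681.
Basic interval reflects these around x̄ₜ:
  lower = 2 × 1.8954 − 2.2681 = 1.5227
  upper = 2 × 1.8954 − 1.1751 = 2.6157

(1.5227, 2.6157)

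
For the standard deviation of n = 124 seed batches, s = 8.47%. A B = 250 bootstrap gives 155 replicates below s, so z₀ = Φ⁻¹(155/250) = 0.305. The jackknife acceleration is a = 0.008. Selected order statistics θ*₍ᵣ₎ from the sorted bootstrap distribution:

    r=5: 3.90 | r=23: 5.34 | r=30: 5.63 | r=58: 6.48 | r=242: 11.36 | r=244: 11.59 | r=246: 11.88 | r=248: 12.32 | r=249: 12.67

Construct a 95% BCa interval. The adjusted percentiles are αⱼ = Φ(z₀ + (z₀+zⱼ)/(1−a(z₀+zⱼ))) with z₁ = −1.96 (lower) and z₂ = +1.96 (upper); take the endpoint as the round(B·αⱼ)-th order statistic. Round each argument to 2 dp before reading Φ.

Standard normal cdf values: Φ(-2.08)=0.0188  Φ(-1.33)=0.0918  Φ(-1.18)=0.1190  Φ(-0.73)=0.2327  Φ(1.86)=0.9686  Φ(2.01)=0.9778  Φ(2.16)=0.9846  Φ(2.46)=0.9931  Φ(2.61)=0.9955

Lower: z₀ + z₁ = 0.305 + (-1.960) = -1.655; 1 − a(z₀+z₁) = 1 − (0.008)(-1.655) = 1.0132; argument = 0.305 + (-1.655)/1.0132 = -1.3284 → -1.33.
α₁ = Φ(-1.33) = 0.0918; rank = round(250 × 0.0918) = 23; θ*₍23₎ = 5.34.
Upper: z₀ + z₂ = 2.265; 1 − a(z₀+z₂) = 0.9819; argument = 2.6118 → 2.61; α₂ = 0.9955; rank = 249; θ*₍249₎ = 12.67.

(5.34, 12.67)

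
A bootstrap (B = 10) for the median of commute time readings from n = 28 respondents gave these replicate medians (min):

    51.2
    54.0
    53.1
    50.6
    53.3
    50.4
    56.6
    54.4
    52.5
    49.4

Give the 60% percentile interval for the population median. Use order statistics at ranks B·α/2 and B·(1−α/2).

Sorted replicates: 49.4, 50.4, 50.6, 51.2, 52.5, 53.1, 53.3, 54.0, 54.4, 56.6
α = 0.40; lower rank = 10 × 0.200 = 2; upper rank = 10 × 0.800 = 8.
The 2nd smallest replicate is 50.4; the 8th is 54.0.

(50.4, 54.0)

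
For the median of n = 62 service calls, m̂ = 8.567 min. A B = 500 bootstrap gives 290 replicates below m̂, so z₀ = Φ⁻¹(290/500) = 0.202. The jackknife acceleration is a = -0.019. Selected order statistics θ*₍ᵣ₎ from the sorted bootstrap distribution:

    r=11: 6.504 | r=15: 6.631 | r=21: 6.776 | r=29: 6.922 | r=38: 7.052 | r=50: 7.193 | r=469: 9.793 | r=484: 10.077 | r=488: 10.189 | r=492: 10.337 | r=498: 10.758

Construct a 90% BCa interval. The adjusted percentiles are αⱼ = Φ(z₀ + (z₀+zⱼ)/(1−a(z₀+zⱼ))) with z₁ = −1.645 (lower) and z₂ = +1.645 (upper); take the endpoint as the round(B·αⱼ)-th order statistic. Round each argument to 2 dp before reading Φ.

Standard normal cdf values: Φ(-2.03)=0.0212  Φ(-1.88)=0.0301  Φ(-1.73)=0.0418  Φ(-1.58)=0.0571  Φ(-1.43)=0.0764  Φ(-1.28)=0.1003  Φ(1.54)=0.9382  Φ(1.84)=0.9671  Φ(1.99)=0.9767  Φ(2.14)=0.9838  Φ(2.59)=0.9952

Lower: z₀ + z₁ = 0.202 + (-1.645) = -1.443; 1 − a(z₀+z₁) = 1 − (-0.019)(-1.443) = 0.9726; argument = 0.202 + (-1.443)/0.9726 = -1.2817 → -1.28.
α₁ = Φ(-1.28) = 0.1003; rank = round(500 × 0.1003) = 50; θ*₍50₎ = 7.193.
Upper: z₀ + z₂ = 1.847; 1 − a(z₀+z₂) = 1.0351; argument = 1.9864 → 1.99; α₂ = 0.9767; rank = 488; θ*₍488₎ = 10.189.

(7.193, 10.189)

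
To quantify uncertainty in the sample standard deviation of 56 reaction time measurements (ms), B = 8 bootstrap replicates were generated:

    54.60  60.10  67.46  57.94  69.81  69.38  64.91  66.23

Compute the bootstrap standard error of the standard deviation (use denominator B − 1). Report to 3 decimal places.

SE* = 5.612

Bootstrap SE is the standard deviation of the 8 replicate standard deviations.
Mean of replicates: (54.60 + 60.10 + 67.46 + 57.94 + 69.81 + 69.38 + 64.91 + 66.23) / 8 = 510.4300 / 8 = 63.8038
Sum of squared deviations: (−9.2037)² + (−3.7037)² + (+3.6562)² + (−5.8638)² + (+6.0063)² + (+5.5762)² + (+1.1062)² + (+2.4263)² = 220.4586
Variance = 220.4586 / 7 = 31.4941
SE* = √31.4941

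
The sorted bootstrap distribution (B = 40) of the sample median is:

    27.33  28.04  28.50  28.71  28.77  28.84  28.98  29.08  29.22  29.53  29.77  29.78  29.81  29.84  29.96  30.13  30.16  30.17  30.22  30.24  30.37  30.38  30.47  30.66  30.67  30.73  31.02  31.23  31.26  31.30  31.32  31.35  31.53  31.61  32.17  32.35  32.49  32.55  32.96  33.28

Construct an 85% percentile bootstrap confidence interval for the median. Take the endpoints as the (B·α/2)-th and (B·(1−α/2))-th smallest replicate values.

(28.50, 32.49)

α = 0.15; lower rank = 40 × 0.075 = 3; upper rank = 40 × 0.925 = 37.
The 3rd smallest replicate is 28.50; the 37th is 32.49.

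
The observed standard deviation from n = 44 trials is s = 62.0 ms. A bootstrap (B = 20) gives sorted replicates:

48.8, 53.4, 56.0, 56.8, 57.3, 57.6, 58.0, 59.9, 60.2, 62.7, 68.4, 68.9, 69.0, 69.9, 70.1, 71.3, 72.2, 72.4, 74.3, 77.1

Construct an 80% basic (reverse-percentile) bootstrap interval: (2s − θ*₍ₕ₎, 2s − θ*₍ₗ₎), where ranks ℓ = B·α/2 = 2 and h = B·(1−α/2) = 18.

(51.6, 70.6)

Percentile endpoints at ranks 2 and 18: θ*₍2₎ = 53.4, θ*₍18₎ = 72.4.
Basic interval reflects these around s:
  lower = 2 × 62.0 − 72.4 = 51.6
  upper = 2 × 62.0 − 53.4 = 70.6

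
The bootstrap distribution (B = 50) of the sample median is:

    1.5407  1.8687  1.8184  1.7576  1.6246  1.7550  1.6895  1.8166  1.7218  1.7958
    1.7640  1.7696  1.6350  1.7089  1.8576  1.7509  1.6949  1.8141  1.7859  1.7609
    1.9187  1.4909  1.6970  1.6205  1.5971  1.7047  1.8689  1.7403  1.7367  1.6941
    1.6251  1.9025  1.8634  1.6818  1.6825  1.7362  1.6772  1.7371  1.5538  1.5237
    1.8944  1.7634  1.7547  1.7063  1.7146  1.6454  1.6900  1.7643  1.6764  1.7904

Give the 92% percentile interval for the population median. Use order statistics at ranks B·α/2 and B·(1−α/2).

(1.5237, 1.8944)

Sorted replicates: 1.4909, 1.5237, 1.5407, 1.5538, 1.5971, 1.6205, 1.6246, 1.6251, 1.6350, 1.6454, 1.6764, 1.6772, 1.6818, 1.6825, 1.6895, 1.6900, 1.6941, 1.6949, 1.6970, 1.7047, 1.7063, 1.7089, 1.7146, 1.7218, 1.7362, 1.7367, 1.7371, 1.7403, 1.7509, 1.7547, 1.7550, 1.7576, 1.7609, 1.7634, 1.7640, 1.7643, 1.7696, 1.7859, 1.7904, 1.7958, 1.8141, 1.8166, 1.8184, 1.8576, 1.8634, 1.8687, 1.8689, 1.8944, 1.9025, 1.9187
α = 0.08; lower rank = 50 × 0.040 = 2; upper rank = 50 × 0.960 = 48.
The 2nd smallest replicate is 1.5237; the 48th is 1.8944.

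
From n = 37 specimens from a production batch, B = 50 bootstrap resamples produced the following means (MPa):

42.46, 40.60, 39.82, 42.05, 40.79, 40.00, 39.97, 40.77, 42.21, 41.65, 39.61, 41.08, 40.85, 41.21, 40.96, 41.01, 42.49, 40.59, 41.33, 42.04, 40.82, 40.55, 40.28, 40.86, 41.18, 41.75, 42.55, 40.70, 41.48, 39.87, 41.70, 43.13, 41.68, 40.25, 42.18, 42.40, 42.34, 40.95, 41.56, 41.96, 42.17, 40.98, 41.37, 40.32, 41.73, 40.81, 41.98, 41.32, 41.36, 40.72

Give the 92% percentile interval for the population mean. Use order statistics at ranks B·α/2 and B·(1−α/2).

(39.82, 42.49)

Sorted replicates: 39.61, 39.82, 39.87, 39.97, 40.00, 40.25, 40.28, 40.32, 40.55, 40.59, 40.60, 40.70, 40.72, 40.77, 40.79, 40.81, 40.82, 40.85, 40.86, 40.95, 40.96, 40.98, 41.01, 41.08, 41.18, 41.21, 41.32, 41.33, 41.36, 41.37, 41.48, 41.56, 41.65, 41.68, 41.70, 41.73, 41.75, 41.96, 41.98, 42.04, 42.05, 42.17, 42.18, 42.21, 42.34, 42.40, 42.46, 42.49, 42.55, 43.13
α = 0.08; lower rank = 50 × 0.040 = 2; upper rank = 50 × 0.960 = 48.
The 2nd smallest replicate is 39.82; the 48th is 42.49.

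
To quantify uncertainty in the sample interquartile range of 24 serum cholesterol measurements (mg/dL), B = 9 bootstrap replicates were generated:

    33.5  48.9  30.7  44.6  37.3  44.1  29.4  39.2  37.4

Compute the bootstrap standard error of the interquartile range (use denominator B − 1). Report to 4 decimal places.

Bootstrap SE is the standard deviation of the 9 replicate interquartile ranges.
Mean of replicates: (33.5 + 48.9 + 30.7 + 44.6 + 37.3 + 44.1 + 29.4 + 39.2 + 37.4) / 9 = 345.10000 / 9 = 38.34444
Sum of squared deviations: (−4.84444)² + (+10.55556)² + (−7.64444)² + (+6.25556)² + (−1.04444)² + (+5.75556)² + (−8.94444)² + (+0.85556)² + (−0.94444)² = 348.30222
Variance = 348.30222 / 8 = 43.53778
SE* = √43.53778

SE* = 6.5983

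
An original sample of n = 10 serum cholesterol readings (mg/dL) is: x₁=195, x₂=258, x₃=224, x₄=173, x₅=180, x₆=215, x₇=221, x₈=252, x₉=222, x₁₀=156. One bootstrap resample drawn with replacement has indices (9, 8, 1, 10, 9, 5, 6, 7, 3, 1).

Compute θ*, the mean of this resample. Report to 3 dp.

Resample values: 222, 252, 195, 156, 222, 180, 215, 221, 224, 195.
Mean = (222 + 252 + 195 + 156 + 222 + 180 + 215 + 221 + 224 + 195) / 10 = 2082.0 / 10 = 208.200

θ* = 208.200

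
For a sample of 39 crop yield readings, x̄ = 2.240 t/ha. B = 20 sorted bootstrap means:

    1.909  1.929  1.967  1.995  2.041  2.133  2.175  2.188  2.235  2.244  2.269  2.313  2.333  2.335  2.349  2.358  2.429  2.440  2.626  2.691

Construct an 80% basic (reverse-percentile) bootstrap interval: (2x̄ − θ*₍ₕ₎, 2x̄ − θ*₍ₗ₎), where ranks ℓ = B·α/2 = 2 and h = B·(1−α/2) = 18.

Percentile endpoints at ranks 2 and 18: θ*₍2₎ = 1.929, θ*₍18₎ = 2.440.
Basic interval reflects these around x̄:
  lower = 2 × 2.240 − 2.440 = 2.040
  upper = 2 × 2.240 − 1.929 = 2.551

(2.040, 2.551)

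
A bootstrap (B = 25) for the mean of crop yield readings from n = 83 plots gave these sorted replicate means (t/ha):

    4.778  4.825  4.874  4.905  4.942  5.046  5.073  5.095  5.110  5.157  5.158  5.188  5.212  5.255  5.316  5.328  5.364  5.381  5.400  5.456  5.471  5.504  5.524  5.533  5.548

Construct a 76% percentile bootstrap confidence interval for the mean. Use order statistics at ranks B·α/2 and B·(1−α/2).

(4.874, 5.504)

α = 0.24; lower rank = 25 × 0.120 = 3; upper rank = 25 × 0.880 = 22.
The 3rd smallest replicate is 4.874; the 22nd is 5.504.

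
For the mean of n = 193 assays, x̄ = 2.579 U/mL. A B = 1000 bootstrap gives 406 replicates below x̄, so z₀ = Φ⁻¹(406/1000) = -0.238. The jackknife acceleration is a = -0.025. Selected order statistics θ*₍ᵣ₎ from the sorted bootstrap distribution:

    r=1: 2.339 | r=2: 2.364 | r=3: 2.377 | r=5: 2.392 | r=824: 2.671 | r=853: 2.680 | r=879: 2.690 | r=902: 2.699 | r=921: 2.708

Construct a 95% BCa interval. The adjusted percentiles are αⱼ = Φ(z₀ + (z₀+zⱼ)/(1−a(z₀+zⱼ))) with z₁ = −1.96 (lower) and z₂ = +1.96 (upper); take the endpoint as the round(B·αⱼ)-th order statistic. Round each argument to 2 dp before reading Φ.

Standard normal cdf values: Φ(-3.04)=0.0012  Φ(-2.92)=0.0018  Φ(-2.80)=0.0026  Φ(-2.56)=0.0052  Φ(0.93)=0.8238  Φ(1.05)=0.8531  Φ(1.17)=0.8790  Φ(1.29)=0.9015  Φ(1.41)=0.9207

Lower: z₀ + z₁ = -0.238 + (-1.960) = -2.198; 1 − a(z₀+z₁) = 1 − (-0.025)(-2.198) = 0.9450; argument = -0.238 + (-2.198)/0.9450 = -2.5638 → -2.56.
α₁ = Φ(-2.56) = 0.0052; rank = round(1000 × 0.0052) = 5; θ*₍5₎ = 2.392.
Upper: z₀ + z₂ = 1.722; 1 − a(z₀+z₂) = 1.0431; argument = 1.4129 → 1.41; α₂ = 0.9207; rank = 921; θ*₍921₎ = 2.708.

(2.392, 2.708)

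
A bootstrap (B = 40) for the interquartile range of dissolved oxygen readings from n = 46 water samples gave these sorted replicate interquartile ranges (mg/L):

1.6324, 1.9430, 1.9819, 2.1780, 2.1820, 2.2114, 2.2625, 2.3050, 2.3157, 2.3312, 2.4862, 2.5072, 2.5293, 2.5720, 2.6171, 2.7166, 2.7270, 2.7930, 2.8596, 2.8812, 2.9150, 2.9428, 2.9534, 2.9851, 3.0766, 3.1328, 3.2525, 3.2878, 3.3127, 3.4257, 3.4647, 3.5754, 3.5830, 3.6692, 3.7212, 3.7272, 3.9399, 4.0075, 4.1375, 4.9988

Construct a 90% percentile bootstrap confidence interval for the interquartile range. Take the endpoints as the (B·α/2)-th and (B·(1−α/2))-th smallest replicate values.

(1.9430, 4.0075)

α = 0.10; lower rank = 40 × 0.050 = 2; upper rank = 40 × 0.950 = 38.
The 2nd smallest replicate is 1.9430; the 38th is 4.0075.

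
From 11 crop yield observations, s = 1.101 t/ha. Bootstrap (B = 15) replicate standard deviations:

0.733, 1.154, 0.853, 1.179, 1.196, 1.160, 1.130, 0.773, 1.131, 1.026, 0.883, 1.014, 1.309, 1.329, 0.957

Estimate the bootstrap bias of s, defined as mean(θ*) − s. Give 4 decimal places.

mean(θ*) = (0.733 + 1.154 + 0.853 + 1.179 + 1.196 + 1.160 + 1.130 + 0.773 + 1.131 + 1.026 + 0.883 + 1.014 + 1.309 + 1.329 + 0.957) / 15 = 1.05513
bias = 1.05513 − 1.101

bias = −0.0459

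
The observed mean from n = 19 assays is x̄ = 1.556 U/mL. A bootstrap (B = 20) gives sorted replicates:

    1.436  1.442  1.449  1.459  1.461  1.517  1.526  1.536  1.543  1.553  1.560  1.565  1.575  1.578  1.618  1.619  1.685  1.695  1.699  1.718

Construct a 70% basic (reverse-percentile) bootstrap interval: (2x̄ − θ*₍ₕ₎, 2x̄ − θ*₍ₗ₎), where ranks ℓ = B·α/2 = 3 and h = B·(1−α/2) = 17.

Percentile endpoints at ranks 3 and 17: θ*₍3₎ = 1.449, θ*₍17₎ = 1.685.
Basic interval reflects these around x̄:
  lower = 2 × 1.556 − 1.685 = 1.427
  upper = 2 × 1.556 − 1.449 = 1.663

(1.427, 1.663)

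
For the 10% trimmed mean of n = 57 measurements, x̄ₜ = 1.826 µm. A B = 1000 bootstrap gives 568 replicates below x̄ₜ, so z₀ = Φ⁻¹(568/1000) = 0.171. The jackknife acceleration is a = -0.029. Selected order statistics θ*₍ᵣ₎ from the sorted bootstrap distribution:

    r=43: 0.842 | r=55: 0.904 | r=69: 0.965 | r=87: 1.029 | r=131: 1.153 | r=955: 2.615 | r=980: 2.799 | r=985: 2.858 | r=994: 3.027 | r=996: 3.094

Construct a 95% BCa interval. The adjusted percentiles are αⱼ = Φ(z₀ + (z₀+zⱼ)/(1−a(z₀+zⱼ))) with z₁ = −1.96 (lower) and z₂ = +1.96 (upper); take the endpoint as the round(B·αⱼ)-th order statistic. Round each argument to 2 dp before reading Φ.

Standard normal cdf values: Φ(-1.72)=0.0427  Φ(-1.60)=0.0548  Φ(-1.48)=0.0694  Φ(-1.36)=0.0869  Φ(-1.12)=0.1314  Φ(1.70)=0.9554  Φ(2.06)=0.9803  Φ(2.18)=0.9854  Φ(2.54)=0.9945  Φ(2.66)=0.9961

Lower: z₀ + z₁ = 0.171 + (-1.960) = -1.789; 1 − a(z₀+z₁) = 1 − (-0.029)(-1.789) = 0.9481; argument = 0.171 + (-1.789)/0.9481 = -1.7159 → -1.72.
α₁ = Φ(-1.72) = 0.0427; rank = round(1000 × 0.0427) = 43; θ*₍43₎ = 0.842.
Upper: z₀ + z₂ = 2.131; 1 − a(z₀+z₂) = 1.0618; argument = 2.1780 → 2.18; α₂ = 0.9854; rank = 985; θ*₍985₎ = 2.858.

(0.842, 2.858)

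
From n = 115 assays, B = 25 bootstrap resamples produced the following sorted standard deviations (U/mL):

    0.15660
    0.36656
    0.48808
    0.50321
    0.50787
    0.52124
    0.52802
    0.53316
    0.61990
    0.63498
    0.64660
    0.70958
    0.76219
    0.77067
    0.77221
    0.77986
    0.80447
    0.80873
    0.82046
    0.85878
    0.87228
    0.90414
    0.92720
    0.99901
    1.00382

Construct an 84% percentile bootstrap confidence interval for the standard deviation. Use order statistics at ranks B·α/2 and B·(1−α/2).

(0.36656, 0.92720)

α = 0.16; lower rank = 25 × 0.080 = 2; upper rank = 25 × 0.920 = 23.
The 2nd smallest replicate is 0.36656; the 23rd is 0.92720.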